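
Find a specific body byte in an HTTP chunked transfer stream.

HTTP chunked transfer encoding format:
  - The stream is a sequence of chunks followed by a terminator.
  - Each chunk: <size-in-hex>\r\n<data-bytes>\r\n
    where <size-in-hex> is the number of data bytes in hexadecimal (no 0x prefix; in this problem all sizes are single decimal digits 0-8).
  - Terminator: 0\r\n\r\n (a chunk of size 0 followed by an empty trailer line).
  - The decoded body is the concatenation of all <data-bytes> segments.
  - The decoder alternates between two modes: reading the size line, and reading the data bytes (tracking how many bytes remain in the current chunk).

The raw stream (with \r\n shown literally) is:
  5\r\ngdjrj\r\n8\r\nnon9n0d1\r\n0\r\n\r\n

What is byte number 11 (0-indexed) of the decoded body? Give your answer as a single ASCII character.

Chunk 1: stream[0..1]='5' size=0x5=5, data at stream[3..8]='gdjrj' -> body[0..5], body so far='gdjrj'
Chunk 2: stream[10..11]='8' size=0x8=8, data at stream[13..21]='non9n0d1' -> body[5..13], body so far='gdjrjnon9n0d1'
Chunk 3: stream[23..24]='0' size=0 (terminator). Final body='gdjrjnon9n0d1' (13 bytes)
Body byte 11 = 'd'

Answer: d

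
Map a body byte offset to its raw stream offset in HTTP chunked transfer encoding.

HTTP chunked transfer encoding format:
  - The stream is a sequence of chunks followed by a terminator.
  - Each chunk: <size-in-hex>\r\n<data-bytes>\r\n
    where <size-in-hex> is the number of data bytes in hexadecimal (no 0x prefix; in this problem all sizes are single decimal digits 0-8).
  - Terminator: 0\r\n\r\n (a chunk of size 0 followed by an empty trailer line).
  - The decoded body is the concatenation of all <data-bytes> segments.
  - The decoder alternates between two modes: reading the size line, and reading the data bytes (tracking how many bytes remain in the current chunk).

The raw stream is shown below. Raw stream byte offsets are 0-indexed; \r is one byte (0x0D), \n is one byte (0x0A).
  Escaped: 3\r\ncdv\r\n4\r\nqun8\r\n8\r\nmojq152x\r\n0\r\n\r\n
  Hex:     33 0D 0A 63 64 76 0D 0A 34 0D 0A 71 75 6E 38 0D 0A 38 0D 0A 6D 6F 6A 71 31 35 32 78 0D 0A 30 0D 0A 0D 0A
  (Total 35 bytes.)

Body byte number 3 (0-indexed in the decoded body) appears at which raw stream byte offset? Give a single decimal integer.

Chunk 1: stream[0..1]='3' size=0x3=3, data at stream[3..6]='cdv' -> body[0..3], body so far='cdv'
Chunk 2: stream[8..9]='4' size=0x4=4, data at stream[11..15]='qun8' -> body[3..7], body so far='cdvqun8'
Chunk 3: stream[17..18]='8' size=0x8=8, data at stream[20..28]='mojq152x' -> body[7..15], body so far='cdvqun8mojq152x'
Chunk 4: stream[30..31]='0' size=0 (terminator). Final body='cdvqun8mojq152x' (15 bytes)
Body byte 3 at stream offset 11

Answer: 11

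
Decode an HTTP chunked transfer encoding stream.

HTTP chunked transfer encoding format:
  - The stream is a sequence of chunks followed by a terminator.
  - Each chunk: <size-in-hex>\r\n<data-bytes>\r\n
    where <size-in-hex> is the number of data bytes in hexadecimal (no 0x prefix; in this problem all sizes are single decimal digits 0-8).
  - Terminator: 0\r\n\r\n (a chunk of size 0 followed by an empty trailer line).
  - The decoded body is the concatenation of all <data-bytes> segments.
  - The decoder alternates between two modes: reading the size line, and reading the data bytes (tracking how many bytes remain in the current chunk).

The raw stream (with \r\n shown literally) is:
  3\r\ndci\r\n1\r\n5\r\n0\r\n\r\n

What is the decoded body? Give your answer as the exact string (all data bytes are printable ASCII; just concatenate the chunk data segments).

Answer: dci5

Derivation:
Chunk 1: stream[0..1]='3' size=0x3=3, data at stream[3..6]='dci' -> body[0..3], body so far='dci'
Chunk 2: stream[8..9]='1' size=0x1=1, data at stream[11..12]='5' -> body[3..4], body so far='dci5'
Chunk 3: stream[14..15]='0' size=0 (terminator). Final body='dci5' (4 bytes)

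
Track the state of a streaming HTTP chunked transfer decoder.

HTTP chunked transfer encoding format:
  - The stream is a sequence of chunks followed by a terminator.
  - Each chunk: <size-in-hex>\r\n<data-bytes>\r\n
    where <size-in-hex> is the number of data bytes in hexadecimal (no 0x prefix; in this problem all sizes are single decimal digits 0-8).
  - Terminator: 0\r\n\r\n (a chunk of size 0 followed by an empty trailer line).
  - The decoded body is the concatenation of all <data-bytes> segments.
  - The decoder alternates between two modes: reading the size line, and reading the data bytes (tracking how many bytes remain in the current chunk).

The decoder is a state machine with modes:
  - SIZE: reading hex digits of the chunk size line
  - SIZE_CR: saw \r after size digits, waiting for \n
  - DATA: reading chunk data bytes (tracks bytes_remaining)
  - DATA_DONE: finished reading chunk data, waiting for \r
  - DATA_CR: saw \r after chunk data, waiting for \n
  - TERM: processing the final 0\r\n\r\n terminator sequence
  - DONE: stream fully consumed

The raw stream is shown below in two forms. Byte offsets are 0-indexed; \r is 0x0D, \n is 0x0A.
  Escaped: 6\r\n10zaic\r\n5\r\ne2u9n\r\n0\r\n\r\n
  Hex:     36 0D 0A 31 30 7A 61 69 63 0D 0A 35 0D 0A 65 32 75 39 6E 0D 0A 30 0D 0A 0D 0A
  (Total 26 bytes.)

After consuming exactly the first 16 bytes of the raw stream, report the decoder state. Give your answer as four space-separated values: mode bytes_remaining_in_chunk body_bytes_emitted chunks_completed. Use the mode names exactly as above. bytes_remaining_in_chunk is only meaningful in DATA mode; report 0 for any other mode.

Byte 0 = '6': mode=SIZE remaining=0 emitted=0 chunks_done=0
Byte 1 = 0x0D: mode=SIZE_CR remaining=0 emitted=0 chunks_done=0
Byte 2 = 0x0A: mode=DATA remaining=6 emitted=0 chunks_done=0
Byte 3 = '1': mode=DATA remaining=5 emitted=1 chunks_done=0
Byte 4 = '0': mode=DATA remaining=4 emitted=2 chunks_done=0
Byte 5 = 'z': mode=DATA remaining=3 emitted=3 chunks_done=0
Byte 6 = 'a': mode=DATA remaining=2 emitted=4 chunks_done=0
Byte 7 = 'i': mode=DATA remaining=1 emitted=5 chunks_done=0
Byte 8 = 'c': mode=DATA_DONE remaining=0 emitted=6 chunks_done=0
Byte 9 = 0x0D: mode=DATA_CR remaining=0 emitted=6 chunks_done=0
Byte 10 = 0x0A: mode=SIZE remaining=0 emitted=6 chunks_done=1
Byte 11 = '5': mode=SIZE remaining=0 emitted=6 chunks_done=1
Byte 12 = 0x0D: mode=SIZE_CR remaining=0 emitted=6 chunks_done=1
Byte 13 = 0x0A: mode=DATA remaining=5 emitted=6 chunks_done=1
Byte 14 = 'e': mode=DATA remaining=4 emitted=7 chunks_done=1
Byte 15 = '2': mode=DATA remaining=3 emitted=8 chunks_done=1

Answer: DATA 3 8 1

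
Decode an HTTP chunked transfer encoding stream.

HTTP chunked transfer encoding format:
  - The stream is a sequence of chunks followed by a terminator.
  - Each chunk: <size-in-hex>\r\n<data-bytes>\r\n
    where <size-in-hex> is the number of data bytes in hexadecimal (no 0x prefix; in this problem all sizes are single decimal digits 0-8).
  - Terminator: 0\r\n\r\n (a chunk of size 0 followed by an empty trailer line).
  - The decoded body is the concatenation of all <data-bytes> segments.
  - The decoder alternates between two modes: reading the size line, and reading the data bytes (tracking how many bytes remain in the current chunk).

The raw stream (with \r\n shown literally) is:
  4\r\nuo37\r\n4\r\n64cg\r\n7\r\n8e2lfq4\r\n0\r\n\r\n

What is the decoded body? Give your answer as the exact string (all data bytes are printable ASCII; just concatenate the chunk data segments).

Chunk 1: stream[0..1]='4' size=0x4=4, data at stream[3..7]='uo37' -> body[0..4], body so far='uo37'
Chunk 2: stream[9..10]='4' size=0x4=4, data at stream[12..16]='64cg' -> body[4..8], body so far='uo3764cg'
Chunk 3: stream[18..19]='7' size=0x7=7, data at stream[21..28]='8e2lfq4' -> body[8..15], body so far='uo3764cg8e2lfq4'
Chunk 4: stream[30..31]='0' size=0 (terminator). Final body='uo3764cg8e2lfq4' (15 bytes)

Answer: uo3764cg8e2lfq4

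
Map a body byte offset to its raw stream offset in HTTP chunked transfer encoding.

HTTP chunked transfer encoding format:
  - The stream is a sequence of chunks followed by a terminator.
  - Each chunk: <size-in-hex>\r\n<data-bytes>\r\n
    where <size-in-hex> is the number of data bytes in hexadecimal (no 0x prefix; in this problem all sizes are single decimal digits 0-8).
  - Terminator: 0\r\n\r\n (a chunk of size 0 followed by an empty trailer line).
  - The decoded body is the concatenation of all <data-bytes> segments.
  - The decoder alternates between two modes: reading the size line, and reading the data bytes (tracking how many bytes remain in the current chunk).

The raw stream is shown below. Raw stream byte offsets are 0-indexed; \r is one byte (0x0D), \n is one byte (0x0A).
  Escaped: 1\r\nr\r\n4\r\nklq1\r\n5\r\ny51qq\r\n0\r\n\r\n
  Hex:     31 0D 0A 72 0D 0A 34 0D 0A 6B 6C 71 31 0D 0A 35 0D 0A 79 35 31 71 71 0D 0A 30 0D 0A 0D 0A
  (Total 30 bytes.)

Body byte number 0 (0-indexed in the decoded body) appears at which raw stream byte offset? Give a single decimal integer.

Chunk 1: stream[0..1]='1' size=0x1=1, data at stream[3..4]='r' -> body[0..1], body so far='r'
Chunk 2: stream[6..7]='4' size=0x4=4, data at stream[9..13]='klq1' -> body[1..5], body so far='rklq1'
Chunk 3: stream[15..16]='5' size=0x5=5, data at stream[18..23]='y51qq' -> body[5..10], body so far='rklq1y51qq'
Chunk 4: stream[25..26]='0' size=0 (terminator). Final body='rklq1y51qq' (10 bytes)
Body byte 0 at stream offset 3

Answer: 3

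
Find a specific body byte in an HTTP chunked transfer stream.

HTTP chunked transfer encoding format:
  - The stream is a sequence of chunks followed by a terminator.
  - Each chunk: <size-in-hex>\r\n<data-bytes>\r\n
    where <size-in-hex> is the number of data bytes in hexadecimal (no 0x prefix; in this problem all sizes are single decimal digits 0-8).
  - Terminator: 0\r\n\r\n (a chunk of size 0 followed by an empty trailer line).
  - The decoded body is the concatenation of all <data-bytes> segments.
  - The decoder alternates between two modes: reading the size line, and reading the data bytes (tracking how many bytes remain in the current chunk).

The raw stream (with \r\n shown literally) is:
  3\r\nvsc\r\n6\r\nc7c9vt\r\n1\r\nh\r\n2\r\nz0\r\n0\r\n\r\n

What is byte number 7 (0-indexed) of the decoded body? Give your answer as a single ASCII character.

Chunk 1: stream[0..1]='3' size=0x3=3, data at stream[3..6]='vsc' -> body[0..3], body so far='vsc'
Chunk 2: stream[8..9]='6' size=0x6=6, data at stream[11..17]='c7c9vt' -> body[3..9], body so far='vscc7c9vt'
Chunk 3: stream[19..20]='1' size=0x1=1, data at stream[22..23]='h' -> body[9..10], body so far='vscc7c9vth'
Chunk 4: stream[25..26]='2' size=0x2=2, data at stream[28..30]='z0' -> body[10..12], body so far='vscc7c9vthz0'
Chunk 5: stream[32..33]='0' size=0 (terminator). Final body='vscc7c9vthz0' (12 bytes)
Body byte 7 = 'v'

Answer: v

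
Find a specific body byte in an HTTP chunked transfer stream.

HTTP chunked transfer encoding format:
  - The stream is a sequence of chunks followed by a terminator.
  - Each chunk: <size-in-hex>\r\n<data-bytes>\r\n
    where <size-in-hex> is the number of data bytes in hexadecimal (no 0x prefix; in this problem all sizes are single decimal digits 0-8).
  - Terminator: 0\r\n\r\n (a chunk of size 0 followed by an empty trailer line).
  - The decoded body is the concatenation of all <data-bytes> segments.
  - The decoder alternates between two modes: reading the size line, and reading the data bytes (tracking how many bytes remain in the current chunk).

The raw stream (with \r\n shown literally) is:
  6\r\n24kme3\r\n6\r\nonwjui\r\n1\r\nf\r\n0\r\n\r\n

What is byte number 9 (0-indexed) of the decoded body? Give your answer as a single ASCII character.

Answer: j

Derivation:
Chunk 1: stream[0..1]='6' size=0x6=6, data at stream[3..9]='24kme3' -> body[0..6], body so far='24kme3'
Chunk 2: stream[11..12]='6' size=0x6=6, data at stream[14..20]='onwjui' -> body[6..12], body so far='24kme3onwjui'
Chunk 3: stream[22..23]='1' size=0x1=1, data at stream[25..26]='f' -> body[12..13], body so far='24kme3onwjuif'
Chunk 4: stream[28..29]='0' size=0 (terminator). Final body='24kme3onwjuif' (13 bytes)
Body byte 9 = 'j'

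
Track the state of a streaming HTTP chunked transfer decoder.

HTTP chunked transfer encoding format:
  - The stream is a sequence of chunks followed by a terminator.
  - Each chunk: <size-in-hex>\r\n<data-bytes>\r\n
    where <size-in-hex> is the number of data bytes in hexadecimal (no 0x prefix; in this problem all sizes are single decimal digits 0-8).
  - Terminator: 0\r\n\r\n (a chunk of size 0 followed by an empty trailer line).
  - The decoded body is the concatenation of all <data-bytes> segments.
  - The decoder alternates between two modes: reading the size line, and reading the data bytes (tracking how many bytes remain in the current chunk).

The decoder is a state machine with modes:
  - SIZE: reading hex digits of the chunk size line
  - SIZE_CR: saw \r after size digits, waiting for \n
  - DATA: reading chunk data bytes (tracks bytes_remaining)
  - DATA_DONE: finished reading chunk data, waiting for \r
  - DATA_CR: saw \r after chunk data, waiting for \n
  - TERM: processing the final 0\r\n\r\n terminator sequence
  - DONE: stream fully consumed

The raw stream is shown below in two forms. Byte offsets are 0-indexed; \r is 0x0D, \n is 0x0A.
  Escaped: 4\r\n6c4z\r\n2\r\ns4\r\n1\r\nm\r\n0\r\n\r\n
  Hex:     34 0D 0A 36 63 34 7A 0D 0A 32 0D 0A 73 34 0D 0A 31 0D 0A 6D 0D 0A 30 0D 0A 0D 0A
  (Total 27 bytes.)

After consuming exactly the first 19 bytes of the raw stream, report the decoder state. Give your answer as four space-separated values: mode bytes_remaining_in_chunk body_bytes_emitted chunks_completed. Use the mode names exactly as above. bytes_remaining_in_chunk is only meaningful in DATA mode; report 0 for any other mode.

Answer: DATA 1 6 2

Derivation:
Byte 0 = '4': mode=SIZE remaining=0 emitted=0 chunks_done=0
Byte 1 = 0x0D: mode=SIZE_CR remaining=0 emitted=0 chunks_done=0
Byte 2 = 0x0A: mode=DATA remaining=4 emitted=0 chunks_done=0
Byte 3 = '6': mode=DATA remaining=3 emitted=1 chunks_done=0
Byte 4 = 'c': mode=DATA remaining=2 emitted=2 chunks_done=0
Byte 5 = '4': mode=DATA remaining=1 emitted=3 chunks_done=0
Byte 6 = 'z': mode=DATA_DONE remaining=0 emitted=4 chunks_done=0
Byte 7 = 0x0D: mode=DATA_CR remaining=0 emitted=4 chunks_done=0
Byte 8 = 0x0A: mode=SIZE remaining=0 emitted=4 chunks_done=1
Byte 9 = '2': mode=SIZE remaining=0 emitted=4 chunks_done=1
Byte 10 = 0x0D: mode=SIZE_CR remaining=0 emitted=4 chunks_done=1
Byte 11 = 0x0A: mode=DATA remaining=2 emitted=4 chunks_done=1
Byte 12 = 's': mode=DATA remaining=1 emitted=5 chunks_done=1
Byte 13 = '4': mode=DATA_DONE remaining=0 emitted=6 chunks_done=1
Byte 14 = 0x0D: mode=DATA_CR remaining=0 emitted=6 chunks_done=1
Byte 15 = 0x0A: mode=SIZE remaining=0 emitted=6 chunks_done=2
Byte 16 = '1': mode=SIZE remaining=0 emitted=6 chunks_done=2
Byte 17 = 0x0D: mode=SIZE_CR remaining=0 emitted=6 chunks_done=2
Byte 18 = 0x0A: mode=DATA remaining=1 emitted=6 chunks_done=2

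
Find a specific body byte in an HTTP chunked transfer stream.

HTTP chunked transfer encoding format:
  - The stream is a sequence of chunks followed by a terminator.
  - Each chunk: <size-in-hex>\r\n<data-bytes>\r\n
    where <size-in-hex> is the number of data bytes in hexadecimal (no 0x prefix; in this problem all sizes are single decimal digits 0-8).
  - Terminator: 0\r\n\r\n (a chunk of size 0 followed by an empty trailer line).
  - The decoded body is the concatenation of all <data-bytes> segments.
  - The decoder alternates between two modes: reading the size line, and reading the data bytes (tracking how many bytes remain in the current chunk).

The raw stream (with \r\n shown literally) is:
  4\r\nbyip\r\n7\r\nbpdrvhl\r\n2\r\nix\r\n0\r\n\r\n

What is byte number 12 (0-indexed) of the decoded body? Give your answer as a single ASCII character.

Answer: x

Derivation:
Chunk 1: stream[0..1]='4' size=0x4=4, data at stream[3..7]='byip' -> body[0..4], body so far='byip'
Chunk 2: stream[9..10]='7' size=0x7=7, data at stream[12..19]='bpdrvhl' -> body[4..11], body so far='byipbpdrvhl'
Chunk 3: stream[21..22]='2' size=0x2=2, data at stream[24..26]='ix' -> body[11..13], body so far='byipbpdrvhlix'
Chunk 4: stream[28..29]='0' size=0 (terminator). Final body='byipbpdrvhlix' (13 bytes)
Body byte 12 = 'x'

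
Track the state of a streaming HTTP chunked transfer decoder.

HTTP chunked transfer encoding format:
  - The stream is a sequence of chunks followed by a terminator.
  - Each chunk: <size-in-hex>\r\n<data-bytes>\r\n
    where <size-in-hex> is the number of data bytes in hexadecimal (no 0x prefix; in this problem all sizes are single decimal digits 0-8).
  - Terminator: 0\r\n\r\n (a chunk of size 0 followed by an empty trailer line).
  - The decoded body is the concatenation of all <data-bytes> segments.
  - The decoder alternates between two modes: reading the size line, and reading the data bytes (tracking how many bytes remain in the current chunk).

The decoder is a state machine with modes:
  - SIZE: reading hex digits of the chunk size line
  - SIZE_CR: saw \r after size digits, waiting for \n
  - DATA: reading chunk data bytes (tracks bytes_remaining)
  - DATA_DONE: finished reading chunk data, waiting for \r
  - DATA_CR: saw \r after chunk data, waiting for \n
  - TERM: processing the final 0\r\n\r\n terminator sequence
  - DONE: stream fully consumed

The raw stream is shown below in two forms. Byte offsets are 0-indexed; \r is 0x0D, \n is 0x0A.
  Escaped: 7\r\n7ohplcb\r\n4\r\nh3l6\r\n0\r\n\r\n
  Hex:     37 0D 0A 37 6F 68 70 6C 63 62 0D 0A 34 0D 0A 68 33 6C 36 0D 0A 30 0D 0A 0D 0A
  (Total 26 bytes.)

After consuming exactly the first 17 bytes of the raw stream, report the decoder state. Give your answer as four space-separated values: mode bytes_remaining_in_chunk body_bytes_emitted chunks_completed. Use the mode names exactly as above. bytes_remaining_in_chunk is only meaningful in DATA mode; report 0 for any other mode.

Byte 0 = '7': mode=SIZE remaining=0 emitted=0 chunks_done=0
Byte 1 = 0x0D: mode=SIZE_CR remaining=0 emitted=0 chunks_done=0
Byte 2 = 0x0A: mode=DATA remaining=7 emitted=0 chunks_done=0
Byte 3 = '7': mode=DATA remaining=6 emitted=1 chunks_done=0
Byte 4 = 'o': mode=DATA remaining=5 emitted=2 chunks_done=0
Byte 5 = 'h': mode=DATA remaining=4 emitted=3 chunks_done=0
Byte 6 = 'p': mode=DATA remaining=3 emitted=4 chunks_done=0
Byte 7 = 'l': mode=DATA remaining=2 emitted=5 chunks_done=0
Byte 8 = 'c': mode=DATA remaining=1 emitted=6 chunks_done=0
Byte 9 = 'b': mode=DATA_DONE remaining=0 emitted=7 chunks_done=0
Byte 10 = 0x0D: mode=DATA_CR remaining=0 emitted=7 chunks_done=0
Byte 11 = 0x0A: mode=SIZE remaining=0 emitted=7 chunks_done=1
Byte 12 = '4': mode=SIZE remaining=0 emitted=7 chunks_done=1
Byte 13 = 0x0D: mode=SIZE_CR remaining=0 emitted=7 chunks_done=1
Byte 14 = 0x0A: mode=DATA remaining=4 emitted=7 chunks_done=1
Byte 15 = 'h': mode=DATA remaining=3 emitted=8 chunks_done=1
Byte 16 = '3': mode=DATA remaining=2 emitted=9 chunks_done=1

Answer: DATA 2 9 1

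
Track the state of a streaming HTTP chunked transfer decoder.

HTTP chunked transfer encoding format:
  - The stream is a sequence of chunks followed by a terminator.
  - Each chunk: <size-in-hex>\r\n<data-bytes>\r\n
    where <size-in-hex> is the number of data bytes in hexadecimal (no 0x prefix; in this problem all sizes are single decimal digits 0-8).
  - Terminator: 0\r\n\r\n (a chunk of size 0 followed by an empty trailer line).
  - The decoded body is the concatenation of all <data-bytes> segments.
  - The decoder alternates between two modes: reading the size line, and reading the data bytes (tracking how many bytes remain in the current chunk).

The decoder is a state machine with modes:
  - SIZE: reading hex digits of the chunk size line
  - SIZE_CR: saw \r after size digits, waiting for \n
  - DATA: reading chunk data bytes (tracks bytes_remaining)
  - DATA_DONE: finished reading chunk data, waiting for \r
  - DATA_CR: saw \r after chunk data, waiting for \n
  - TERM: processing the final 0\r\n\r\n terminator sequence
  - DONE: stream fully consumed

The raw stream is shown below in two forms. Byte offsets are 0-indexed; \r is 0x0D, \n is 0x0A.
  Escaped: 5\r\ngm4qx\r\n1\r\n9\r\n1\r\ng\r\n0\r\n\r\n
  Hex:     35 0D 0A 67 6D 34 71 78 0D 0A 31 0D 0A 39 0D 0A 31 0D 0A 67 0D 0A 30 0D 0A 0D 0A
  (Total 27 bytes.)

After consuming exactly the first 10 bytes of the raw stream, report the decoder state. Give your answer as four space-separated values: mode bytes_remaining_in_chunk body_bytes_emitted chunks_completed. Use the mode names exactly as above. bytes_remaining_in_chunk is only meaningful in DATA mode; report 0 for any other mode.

Byte 0 = '5': mode=SIZE remaining=0 emitted=0 chunks_done=0
Byte 1 = 0x0D: mode=SIZE_CR remaining=0 emitted=0 chunks_done=0
Byte 2 = 0x0A: mode=DATA remaining=5 emitted=0 chunks_done=0
Byte 3 = 'g': mode=DATA remaining=4 emitted=1 chunks_done=0
Byte 4 = 'm': mode=DATA remaining=3 emitted=2 chunks_done=0
Byte 5 = '4': mode=DATA remaining=2 emitted=3 chunks_done=0
Byte 6 = 'q': mode=DATA remaining=1 emitted=4 chunks_done=0
Byte 7 = 'x': mode=DATA_DONE remaining=0 emitted=5 chunks_done=0
Byte 8 = 0x0D: mode=DATA_CR remaining=0 emitted=5 chunks_done=0
Byte 9 = 0x0A: mode=SIZE remaining=0 emitted=5 chunks_done=1

Answer: SIZE 0 5 1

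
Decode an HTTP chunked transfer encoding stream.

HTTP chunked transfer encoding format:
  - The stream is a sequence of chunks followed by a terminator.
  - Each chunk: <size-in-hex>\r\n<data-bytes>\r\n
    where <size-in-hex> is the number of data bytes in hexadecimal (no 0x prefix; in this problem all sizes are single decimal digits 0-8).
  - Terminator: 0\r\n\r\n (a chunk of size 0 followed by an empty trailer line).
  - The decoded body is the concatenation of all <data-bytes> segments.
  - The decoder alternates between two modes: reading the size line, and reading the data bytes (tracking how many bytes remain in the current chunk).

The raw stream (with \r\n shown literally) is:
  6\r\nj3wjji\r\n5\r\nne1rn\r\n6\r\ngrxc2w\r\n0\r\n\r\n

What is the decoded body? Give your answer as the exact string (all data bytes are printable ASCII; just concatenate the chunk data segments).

Answer: j3wjjine1rngrxc2w

Derivation:
Chunk 1: stream[0..1]='6' size=0x6=6, data at stream[3..9]='j3wjji' -> body[0..6], body so far='j3wjji'
Chunk 2: stream[11..12]='5' size=0x5=5, data at stream[14..19]='ne1rn' -> body[6..11], body so far='j3wjjine1rn'
Chunk 3: stream[21..22]='6' size=0x6=6, data at stream[24..30]='grxc2w' -> body[11..17], body so far='j3wjjine1rngrxc2w'
Chunk 4: stream[32..33]='0' size=0 (terminator). Final body='j3wjjine1rngrxc2w' (17 bytes)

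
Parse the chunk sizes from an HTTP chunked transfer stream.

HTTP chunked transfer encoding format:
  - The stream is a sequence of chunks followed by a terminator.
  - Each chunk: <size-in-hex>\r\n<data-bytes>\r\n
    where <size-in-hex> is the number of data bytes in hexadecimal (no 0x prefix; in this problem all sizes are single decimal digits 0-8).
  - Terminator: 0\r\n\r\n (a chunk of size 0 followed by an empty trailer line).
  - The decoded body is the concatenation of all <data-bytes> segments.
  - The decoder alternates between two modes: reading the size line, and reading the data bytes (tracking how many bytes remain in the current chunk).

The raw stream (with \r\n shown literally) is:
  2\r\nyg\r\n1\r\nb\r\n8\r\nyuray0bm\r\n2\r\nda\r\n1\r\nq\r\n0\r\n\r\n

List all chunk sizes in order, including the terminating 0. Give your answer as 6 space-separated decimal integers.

Answer: 2 1 8 2 1 0

Derivation:
Chunk 1: stream[0..1]='2' size=0x2=2, data at stream[3..5]='yg' -> body[0..2], body so far='yg'
Chunk 2: stream[7..8]='1' size=0x1=1, data at stream[10..11]='b' -> body[2..3], body so far='ygb'
Chunk 3: stream[13..14]='8' size=0x8=8, data at stream[16..24]='yuray0bm' -> body[3..11], body so far='ygbyuray0bm'
Chunk 4: stream[26..27]='2' size=0x2=2, data at stream[29..31]='da' -> body[11..13], body so far='ygbyuray0bmda'
Chunk 5: stream[33..34]='1' size=0x1=1, data at stream[36..37]='q' -> body[13..14], body so far='ygbyuray0bmdaq'
Chunk 6: stream[39..40]='0' size=0 (terminator). Final body='ygbyuray0bmdaq' (14 bytes)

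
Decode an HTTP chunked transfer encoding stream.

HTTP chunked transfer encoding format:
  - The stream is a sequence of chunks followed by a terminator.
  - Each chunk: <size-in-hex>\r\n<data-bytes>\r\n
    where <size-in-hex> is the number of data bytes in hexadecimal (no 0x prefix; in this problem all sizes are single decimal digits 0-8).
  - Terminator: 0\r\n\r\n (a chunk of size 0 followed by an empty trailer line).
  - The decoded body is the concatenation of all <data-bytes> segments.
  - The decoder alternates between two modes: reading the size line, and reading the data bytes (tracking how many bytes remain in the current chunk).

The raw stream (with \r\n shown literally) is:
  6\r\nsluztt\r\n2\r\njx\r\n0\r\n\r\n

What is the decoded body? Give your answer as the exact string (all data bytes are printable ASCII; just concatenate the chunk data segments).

Answer: sluzttjx

Derivation:
Chunk 1: stream[0..1]='6' size=0x6=6, data at stream[3..9]='sluztt' -> body[0..6], body so far='sluztt'
Chunk 2: stream[11..12]='2' size=0x2=2, data at stream[14..16]='jx' -> body[6..8], body so far='sluzttjx'
Chunk 3: stream[18..19]='0' size=0 (terminator). Final body='sluzttjx' (8 bytes)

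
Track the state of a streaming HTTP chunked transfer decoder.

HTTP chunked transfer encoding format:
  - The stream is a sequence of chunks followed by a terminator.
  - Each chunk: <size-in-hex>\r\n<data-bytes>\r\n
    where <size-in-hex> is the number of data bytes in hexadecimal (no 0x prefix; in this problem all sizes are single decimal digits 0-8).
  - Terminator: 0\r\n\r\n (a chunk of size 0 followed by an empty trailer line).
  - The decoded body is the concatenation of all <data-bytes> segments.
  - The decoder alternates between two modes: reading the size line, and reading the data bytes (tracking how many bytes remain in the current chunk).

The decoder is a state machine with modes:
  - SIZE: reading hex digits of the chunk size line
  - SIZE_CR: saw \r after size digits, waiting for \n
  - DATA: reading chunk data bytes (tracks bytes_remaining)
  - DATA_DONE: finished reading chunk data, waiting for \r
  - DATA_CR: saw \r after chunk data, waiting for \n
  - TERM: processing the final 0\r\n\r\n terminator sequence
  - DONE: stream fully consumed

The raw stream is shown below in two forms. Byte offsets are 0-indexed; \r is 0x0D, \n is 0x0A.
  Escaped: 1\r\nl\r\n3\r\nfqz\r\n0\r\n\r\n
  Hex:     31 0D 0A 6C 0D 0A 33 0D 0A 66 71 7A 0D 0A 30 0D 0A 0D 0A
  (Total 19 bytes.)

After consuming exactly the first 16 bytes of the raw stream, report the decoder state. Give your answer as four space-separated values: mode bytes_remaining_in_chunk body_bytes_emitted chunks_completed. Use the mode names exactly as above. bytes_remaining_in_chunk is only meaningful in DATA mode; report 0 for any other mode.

Answer: SIZE_CR 0 4 2

Derivation:
Byte 0 = '1': mode=SIZE remaining=0 emitted=0 chunks_done=0
Byte 1 = 0x0D: mode=SIZE_CR remaining=0 emitted=0 chunks_done=0
Byte 2 = 0x0A: mode=DATA remaining=1 emitted=0 chunks_done=0
Byte 3 = 'l': mode=DATA_DONE remaining=0 emitted=1 chunks_done=0
Byte 4 = 0x0D: mode=DATA_CR remaining=0 emitted=1 chunks_done=0
Byte 5 = 0x0A: mode=SIZE remaining=0 emitted=1 chunks_done=1
Byte 6 = '3': mode=SIZE remaining=0 emitted=1 chunks_done=1
Byte 7 = 0x0D: mode=SIZE_CR remaining=0 emitted=1 chunks_done=1
Byte 8 = 0x0A: mode=DATA remaining=3 emitted=1 chunks_done=1
Byte 9 = 'f': mode=DATA remaining=2 emitted=2 chunks_done=1
Byte 10 = 'q': mode=DATA remaining=1 emitted=3 chunks_done=1
Byte 11 = 'z': mode=DATA_DONE remaining=0 emitted=4 chunks_done=1
Byte 12 = 0x0D: mode=DATA_CR remaining=0 emitted=4 chunks_done=1
Byte 13 = 0x0A: mode=SIZE remaining=0 emitted=4 chunks_done=2
Byte 14 = '0': mode=SIZE remaining=0 emitted=4 chunks_done=2
Byte 15 = 0x0D: mode=SIZE_CR remaining=0 emitted=4 chunks_done=2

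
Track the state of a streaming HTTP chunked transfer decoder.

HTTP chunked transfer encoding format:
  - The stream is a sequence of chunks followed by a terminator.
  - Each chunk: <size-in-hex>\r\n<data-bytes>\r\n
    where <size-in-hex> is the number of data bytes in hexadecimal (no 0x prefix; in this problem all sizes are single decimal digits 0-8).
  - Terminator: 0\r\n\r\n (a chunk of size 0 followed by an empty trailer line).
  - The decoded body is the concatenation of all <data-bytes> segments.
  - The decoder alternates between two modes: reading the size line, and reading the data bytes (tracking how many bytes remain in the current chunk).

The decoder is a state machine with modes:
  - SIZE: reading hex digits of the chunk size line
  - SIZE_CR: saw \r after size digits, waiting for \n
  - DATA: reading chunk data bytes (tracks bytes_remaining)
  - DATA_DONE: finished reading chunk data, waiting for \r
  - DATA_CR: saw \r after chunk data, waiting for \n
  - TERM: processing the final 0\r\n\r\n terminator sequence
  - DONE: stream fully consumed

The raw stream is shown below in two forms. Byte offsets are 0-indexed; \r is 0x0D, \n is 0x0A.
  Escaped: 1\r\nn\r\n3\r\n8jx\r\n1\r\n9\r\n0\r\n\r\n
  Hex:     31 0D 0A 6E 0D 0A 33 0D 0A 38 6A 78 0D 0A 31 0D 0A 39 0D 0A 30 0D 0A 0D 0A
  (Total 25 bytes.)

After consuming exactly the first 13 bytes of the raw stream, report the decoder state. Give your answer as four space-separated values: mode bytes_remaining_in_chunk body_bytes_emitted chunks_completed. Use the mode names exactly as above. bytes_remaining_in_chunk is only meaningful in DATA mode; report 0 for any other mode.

Answer: DATA_CR 0 4 1

Derivation:
Byte 0 = '1': mode=SIZE remaining=0 emitted=0 chunks_done=0
Byte 1 = 0x0D: mode=SIZE_CR remaining=0 emitted=0 chunks_done=0
Byte 2 = 0x0A: mode=DATA remaining=1 emitted=0 chunks_done=0
Byte 3 = 'n': mode=DATA_DONE remaining=0 emitted=1 chunks_done=0
Byte 4 = 0x0D: mode=DATA_CR remaining=0 emitted=1 chunks_done=0
Byte 5 = 0x0A: mode=SIZE remaining=0 emitted=1 chunks_done=1
Byte 6 = '3': mode=SIZE remaining=0 emitted=1 chunks_done=1
Byte 7 = 0x0D: mode=SIZE_CR remaining=0 emitted=1 chunks_done=1
Byte 8 = 0x0A: mode=DATA remaining=3 emitted=1 chunks_done=1
Byte 9 = '8': mode=DATA remaining=2 emitted=2 chunks_done=1
Byte 10 = 'j': mode=DATA remaining=1 emitted=3 chunks_done=1
Byte 11 = 'x': mode=DATA_DONE remaining=0 emitted=4 chunks_done=1
Byte 12 = 0x0D: mode=DATA_CR remaining=0 emitted=4 chunks_done=1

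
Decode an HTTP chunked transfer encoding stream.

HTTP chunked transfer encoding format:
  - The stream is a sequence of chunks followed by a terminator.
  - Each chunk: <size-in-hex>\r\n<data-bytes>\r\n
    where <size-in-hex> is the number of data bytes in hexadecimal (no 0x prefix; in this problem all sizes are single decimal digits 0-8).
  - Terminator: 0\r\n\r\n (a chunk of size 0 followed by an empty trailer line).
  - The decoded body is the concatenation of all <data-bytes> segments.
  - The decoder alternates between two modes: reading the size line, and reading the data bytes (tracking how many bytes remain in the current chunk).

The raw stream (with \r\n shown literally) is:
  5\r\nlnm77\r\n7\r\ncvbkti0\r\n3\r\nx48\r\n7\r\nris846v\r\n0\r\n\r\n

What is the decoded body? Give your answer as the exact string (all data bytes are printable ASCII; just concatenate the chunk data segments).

Answer: lnm77cvbkti0x48ris846v

Derivation:
Chunk 1: stream[0..1]='5' size=0x5=5, data at stream[3..8]='lnm77' -> body[0..5], body so far='lnm77'
Chunk 2: stream[10..11]='7' size=0x7=7, data at stream[13..20]='cvbkti0' -> body[5..12], body so far='lnm77cvbkti0'
Chunk 3: stream[22..23]='3' size=0x3=3, data at stream[25..28]='x48' -> body[12..15], body so far='lnm77cvbkti0x48'
Chunk 4: stream[30..31]='7' size=0x7=7, data at stream[33..40]='ris846v' -> body[15..22], body so far='lnm77cvbkti0x48ris846v'
Chunk 5: stream[42..43]='0' size=0 (terminator). Final body='lnm77cvbkti0x48ris846v' (22 bytes)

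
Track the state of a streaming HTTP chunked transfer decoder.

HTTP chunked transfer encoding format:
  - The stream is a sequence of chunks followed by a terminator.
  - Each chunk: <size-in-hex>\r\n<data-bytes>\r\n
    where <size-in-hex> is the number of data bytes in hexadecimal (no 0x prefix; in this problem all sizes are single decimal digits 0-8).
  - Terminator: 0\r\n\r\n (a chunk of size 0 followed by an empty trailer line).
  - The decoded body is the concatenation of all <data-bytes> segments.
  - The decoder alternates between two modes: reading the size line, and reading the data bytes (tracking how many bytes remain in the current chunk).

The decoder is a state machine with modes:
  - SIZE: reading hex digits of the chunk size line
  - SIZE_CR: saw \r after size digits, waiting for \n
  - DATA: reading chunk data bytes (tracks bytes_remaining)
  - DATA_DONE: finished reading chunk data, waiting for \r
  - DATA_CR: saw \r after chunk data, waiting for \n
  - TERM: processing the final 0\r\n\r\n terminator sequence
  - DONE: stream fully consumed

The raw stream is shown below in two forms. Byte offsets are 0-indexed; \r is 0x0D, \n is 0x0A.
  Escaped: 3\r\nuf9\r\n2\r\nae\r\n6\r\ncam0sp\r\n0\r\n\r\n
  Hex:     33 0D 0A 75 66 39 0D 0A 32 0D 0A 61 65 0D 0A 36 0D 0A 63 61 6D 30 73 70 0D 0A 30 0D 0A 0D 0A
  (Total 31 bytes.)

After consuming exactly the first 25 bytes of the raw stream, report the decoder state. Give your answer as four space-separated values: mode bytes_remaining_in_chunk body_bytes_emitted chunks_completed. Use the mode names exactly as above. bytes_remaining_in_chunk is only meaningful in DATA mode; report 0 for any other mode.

Byte 0 = '3': mode=SIZE remaining=0 emitted=0 chunks_done=0
Byte 1 = 0x0D: mode=SIZE_CR remaining=0 emitted=0 chunks_done=0
Byte 2 = 0x0A: mode=DATA remaining=3 emitted=0 chunks_done=0
Byte 3 = 'u': mode=DATA remaining=2 emitted=1 chunks_done=0
Byte 4 = 'f': mode=DATA remaining=1 emitted=2 chunks_done=0
Byte 5 = '9': mode=DATA_DONE remaining=0 emitted=3 chunks_done=0
Byte 6 = 0x0D: mode=DATA_CR remaining=0 emitted=3 chunks_done=0
Byte 7 = 0x0A: mode=SIZE remaining=0 emitted=3 chunks_done=1
Byte 8 = '2': mode=SIZE remaining=0 emitted=3 chunks_done=1
Byte 9 = 0x0D: mode=SIZE_CR remaining=0 emitted=3 chunks_done=1
Byte 10 = 0x0A: mode=DATA remaining=2 emitted=3 chunks_done=1
Byte 11 = 'a': mode=DATA remaining=1 emitted=4 chunks_done=1
Byte 12 = 'e': mode=DATA_DONE remaining=0 emitted=5 chunks_done=1
Byte 13 = 0x0D: mode=DATA_CR remaining=0 emitted=5 chunks_done=1
Byte 14 = 0x0A: mode=SIZE remaining=0 emitted=5 chunks_done=2
Byte 15 = '6': mode=SIZE remaining=0 emitted=5 chunks_done=2
Byte 16 = 0x0D: mode=SIZE_CR remaining=0 emitted=5 chunks_done=2
Byte 17 = 0x0A: mode=DATA remaining=6 emitted=5 chunks_done=2
Byte 18 = 'c': mode=DATA remaining=5 emitted=6 chunks_done=2
Byte 19 = 'a': mode=DATA remaining=4 emitted=7 chunks_done=2
Byte 20 = 'm': mode=DATA remaining=3 emitted=8 chunks_done=2
Byte 21 = '0': mode=DATA remaining=2 emitted=9 chunks_done=2
Byte 22 = 's': mode=DATA remaining=1 emitted=10 chunks_done=2
Byte 23 = 'p': mode=DATA_DONE remaining=0 emitted=11 chunks_done=2
Byte 24 = 0x0D: mode=DATA_CR remaining=0 emitted=11 chunks_done=2

Answer: DATA_CR 0 11 2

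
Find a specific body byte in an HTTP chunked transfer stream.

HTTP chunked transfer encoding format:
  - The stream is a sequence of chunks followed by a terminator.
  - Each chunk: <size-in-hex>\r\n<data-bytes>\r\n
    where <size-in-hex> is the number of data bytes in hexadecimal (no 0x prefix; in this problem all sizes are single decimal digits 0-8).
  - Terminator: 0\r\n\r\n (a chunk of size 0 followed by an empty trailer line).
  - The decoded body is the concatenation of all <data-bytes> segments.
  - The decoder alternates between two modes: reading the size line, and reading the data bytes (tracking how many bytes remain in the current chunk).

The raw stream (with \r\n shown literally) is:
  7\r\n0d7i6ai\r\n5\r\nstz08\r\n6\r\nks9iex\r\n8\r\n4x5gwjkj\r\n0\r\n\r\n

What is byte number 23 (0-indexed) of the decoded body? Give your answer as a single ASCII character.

Answer: j

Derivation:
Chunk 1: stream[0..1]='7' size=0x7=7, data at stream[3..10]='0d7i6ai' -> body[0..7], body so far='0d7i6ai'
Chunk 2: stream[12..13]='5' size=0x5=5, data at stream[15..20]='stz08' -> body[7..12], body so far='0d7i6aistz08'
Chunk 3: stream[22..23]='6' size=0x6=6, data at stream[25..31]='ks9iex' -> body[12..18], body so far='0d7i6aistz08ks9iex'
Chunk 4: stream[33..34]='8' size=0x8=8, data at stream[36..44]='4x5gwjkj' -> body[18..26], body so far='0d7i6aistz08ks9iex4x5gwjkj'
Chunk 5: stream[46..47]='0' size=0 (terminator). Final body='0d7i6aistz08ks9iex4x5gwjkj' (26 bytes)
Body byte 23 = 'j'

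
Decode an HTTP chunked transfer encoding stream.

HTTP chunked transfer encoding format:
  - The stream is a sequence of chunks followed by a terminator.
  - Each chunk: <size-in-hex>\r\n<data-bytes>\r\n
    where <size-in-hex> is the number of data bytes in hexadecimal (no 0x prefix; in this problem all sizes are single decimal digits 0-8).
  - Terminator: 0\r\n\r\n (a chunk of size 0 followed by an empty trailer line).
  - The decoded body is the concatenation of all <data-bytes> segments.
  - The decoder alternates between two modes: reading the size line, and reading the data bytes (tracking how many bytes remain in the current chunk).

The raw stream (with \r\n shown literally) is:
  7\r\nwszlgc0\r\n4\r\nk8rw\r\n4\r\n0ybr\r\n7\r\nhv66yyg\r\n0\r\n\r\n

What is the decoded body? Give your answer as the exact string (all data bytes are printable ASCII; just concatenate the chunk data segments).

Chunk 1: stream[0..1]='7' size=0x7=7, data at stream[3..10]='wszlgc0' -> body[0..7], body so far='wszlgc0'
Chunk 2: stream[12..13]='4' size=0x4=4, data at stream[15..19]='k8rw' -> body[7..11], body so far='wszlgc0k8rw'
Chunk 3: stream[21..22]='4' size=0x4=4, data at stream[24..28]='0ybr' -> body[11..15], body so far='wszlgc0k8rw0ybr'
Chunk 4: stream[30..31]='7' size=0x7=7, data at stream[33..40]='hv66yyg' -> body[15..22], body so far='wszlgc0k8rw0ybrhv66yyg'
Chunk 5: stream[42..43]='0' size=0 (terminator). Final body='wszlgc0k8rw0ybrhv66yyg' (22 bytes)

Answer: wszlgc0k8rw0ybrhv66yyg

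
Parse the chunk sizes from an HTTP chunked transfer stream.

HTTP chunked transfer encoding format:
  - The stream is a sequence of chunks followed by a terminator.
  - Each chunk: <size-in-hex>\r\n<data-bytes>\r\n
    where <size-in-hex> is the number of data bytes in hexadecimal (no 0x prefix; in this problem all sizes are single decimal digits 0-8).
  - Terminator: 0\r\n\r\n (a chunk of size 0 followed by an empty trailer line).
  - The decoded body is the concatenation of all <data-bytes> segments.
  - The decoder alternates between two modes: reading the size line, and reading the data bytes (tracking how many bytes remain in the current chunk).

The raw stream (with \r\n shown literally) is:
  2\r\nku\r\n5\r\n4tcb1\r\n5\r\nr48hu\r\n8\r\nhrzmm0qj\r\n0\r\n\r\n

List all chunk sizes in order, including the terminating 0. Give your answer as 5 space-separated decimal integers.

Answer: 2 5 5 8 0

Derivation:
Chunk 1: stream[0..1]='2' size=0x2=2, data at stream[3..5]='ku' -> body[0..2], body so far='ku'
Chunk 2: stream[7..8]='5' size=0x5=5, data at stream[10..15]='4tcb1' -> body[2..7], body so far='ku4tcb1'
Chunk 3: stream[17..18]='5' size=0x5=5, data at stream[20..25]='r48hu' -> body[7..12], body so far='ku4tcb1r48hu'
Chunk 4: stream[27..28]='8' size=0x8=8, data at stream[30..38]='hrzmm0qj' -> body[12..20], body so far='ku4tcb1r48huhrzmm0qj'
Chunk 5: stream[40..41]='0' size=0 (terminator). Final body='ku4tcb1r48huhrzmm0qj' (20 bytes)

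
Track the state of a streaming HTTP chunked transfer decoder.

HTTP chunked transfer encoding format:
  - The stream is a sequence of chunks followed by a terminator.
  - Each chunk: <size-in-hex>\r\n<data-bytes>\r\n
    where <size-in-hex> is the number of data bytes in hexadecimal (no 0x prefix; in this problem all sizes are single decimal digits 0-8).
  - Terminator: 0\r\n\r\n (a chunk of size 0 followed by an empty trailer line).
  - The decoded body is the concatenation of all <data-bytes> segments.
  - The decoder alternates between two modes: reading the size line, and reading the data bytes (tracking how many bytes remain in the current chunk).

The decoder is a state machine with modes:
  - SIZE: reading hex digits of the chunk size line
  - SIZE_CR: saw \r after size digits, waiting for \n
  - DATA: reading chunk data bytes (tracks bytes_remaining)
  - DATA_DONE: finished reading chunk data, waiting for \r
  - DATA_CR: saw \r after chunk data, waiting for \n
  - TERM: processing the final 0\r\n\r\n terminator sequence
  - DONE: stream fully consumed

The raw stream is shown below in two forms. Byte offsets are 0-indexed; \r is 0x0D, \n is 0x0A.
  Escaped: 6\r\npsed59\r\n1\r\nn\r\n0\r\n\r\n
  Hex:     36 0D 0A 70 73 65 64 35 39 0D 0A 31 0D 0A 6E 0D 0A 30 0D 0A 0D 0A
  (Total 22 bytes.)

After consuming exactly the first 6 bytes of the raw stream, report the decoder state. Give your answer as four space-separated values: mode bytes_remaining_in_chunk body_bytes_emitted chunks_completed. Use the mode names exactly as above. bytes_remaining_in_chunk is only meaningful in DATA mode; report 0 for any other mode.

Answer: DATA 3 3 0

Derivation:
Byte 0 = '6': mode=SIZE remaining=0 emitted=0 chunks_done=0
Byte 1 = 0x0D: mode=SIZE_CR remaining=0 emitted=0 chunks_done=0
Byte 2 = 0x0A: mode=DATA remaining=6 emitted=0 chunks_done=0
Byte 3 = 'p': mode=DATA remaining=5 emitted=1 chunks_done=0
Byte 4 = 's': mode=DATA remaining=4 emitted=2 chunks_done=0
Byte 5 = 'e': mode=DATA remaining=3 emitted=3 chunks_done=0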